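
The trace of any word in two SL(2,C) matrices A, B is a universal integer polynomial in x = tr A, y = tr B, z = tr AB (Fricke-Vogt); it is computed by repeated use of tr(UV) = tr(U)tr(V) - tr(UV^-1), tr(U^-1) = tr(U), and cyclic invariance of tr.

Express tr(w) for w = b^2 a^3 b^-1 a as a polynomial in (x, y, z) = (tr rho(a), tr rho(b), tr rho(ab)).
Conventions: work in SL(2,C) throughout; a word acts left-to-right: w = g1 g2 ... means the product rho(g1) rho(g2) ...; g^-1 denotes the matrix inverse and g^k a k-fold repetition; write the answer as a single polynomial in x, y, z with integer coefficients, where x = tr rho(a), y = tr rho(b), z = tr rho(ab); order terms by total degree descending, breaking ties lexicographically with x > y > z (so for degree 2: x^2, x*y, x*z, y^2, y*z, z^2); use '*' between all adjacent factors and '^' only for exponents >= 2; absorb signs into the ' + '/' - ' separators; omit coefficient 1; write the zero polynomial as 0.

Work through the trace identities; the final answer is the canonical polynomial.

x^3*y^2*z - x^4*y - x^2*y^3 - x^2*y*z^2 + x^3*z - x*y^2*z + 4*x^2*y + y^3 + y*z^2 - 2*x*z - 3*y

tr(b^2 a) = tr(b)*tr(a b) - tr(a)   [square of b] = y*z - x
tr(b^2) = tr(b)*tr(b) - tr(1)   [square of b] = y^2 - 2
tr(a b^2 a) = tr(a)*tr(b^2 a) - tr(b^2)   [square of a] = x*y*z - x^2 - y^2 + 2
tr(a^2 b^2 a) = tr(a)*tr(a b^2 a) - tr(a b^2)   [square of a] = x^2*y*z - x^3 - x*y^2 - y*z + 3*x
tr(a b^2 a^3) = tr(a)*tr(a^2 b^2 a) - tr(a^2 b^2)   [square of a] = x^3*y*z - x^4 - x^2*y^2 - 2*x*y*z + 4*x^2 + y^2 - 2
tr(b a b a) = tr(b a)*tr(b a) - tr(1)   [split at a repeated b] = z^2 - 2
tr(a^2 b a b) = tr(a)*tr(b a b a) - tr(b a b)   [square of a] = x*z^2 - y*z - x
tr(a b a) = tr(a)*tr(b a) - tr(b)   [square of a] = x*z - y
tr(a^2 b a) = tr(a)*tr(a b a) - tr(a b)   [square of a] = x^2*z - x*y - z
tr(b a b^2 a^2) = tr(b)*tr(a^2 b a b) - tr(a^2 b a)   [square of b] = x*y*z^2 - x^2*z - y^2*z + z
tr(b a b^2 a) = tr(b)*tr(a b a b) - tr(a b a)   [square of b] = y*z^2 - x*z - y
tr(a b^2 a^3 b) = tr(a)*tr(b a b^2 a^2) - tr(b a b^2 a)   [square of a] = x^2*y*z^2 - x^3*z - x*y^2*z - y*z^2 + 2*x*z + y
tr(b^2 a^3 b^-1 a) = tr(a b^2 a^3)*tr(b) - tr(a b^2 a^3 b)   [inverse elimination on b] = x^3*y^2*z - x^4*y - x^2*y^3 - x^2*y*z^2 + x^3*z - x*y^2*z + 4*x^2*y + y^3 + y*z^2 - 2*x*z - 3*y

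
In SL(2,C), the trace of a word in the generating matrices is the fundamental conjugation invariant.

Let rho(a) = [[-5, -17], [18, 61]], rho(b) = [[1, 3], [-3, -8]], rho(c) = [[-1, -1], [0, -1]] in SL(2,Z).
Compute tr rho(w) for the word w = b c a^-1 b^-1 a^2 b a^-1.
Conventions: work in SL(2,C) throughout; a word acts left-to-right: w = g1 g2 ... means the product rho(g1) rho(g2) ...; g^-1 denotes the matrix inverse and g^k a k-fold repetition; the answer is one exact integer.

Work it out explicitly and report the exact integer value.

rho(b) = [[1, 3], [-3, -8]]
... * rho(c) = [[-1, -1], [0, -1]]  ->  [[-1, -4], [3, 11]]
... * rho(a^-1) = [[61, 17], [-18, -5]]  ->  [[11, 3], [-15, -4]]
... * rho(b^-1) = [[-8, -3], [3, 1]]  ->  [[-79, -30], [108, 41]]
... * rho(a) = [[-5, -17], [18, 61]]  ->  [[-145, -487], [198, 665]]
... * rho(a) = [[-5, -17], [18, 61]]  ->  [[-8041, -27242], [10980, 37199]]
... * rho(b) = [[1, 3], [-3, -8]]  ->  [[73685, 193813], [-100617, -264652]]
... * rho(a^-1) = [[61, 17], [-18, -5]]  ->  [[1006151, 283580], [-1373901, -387229]]
tr = 1006151 + -387229 = 618922

618922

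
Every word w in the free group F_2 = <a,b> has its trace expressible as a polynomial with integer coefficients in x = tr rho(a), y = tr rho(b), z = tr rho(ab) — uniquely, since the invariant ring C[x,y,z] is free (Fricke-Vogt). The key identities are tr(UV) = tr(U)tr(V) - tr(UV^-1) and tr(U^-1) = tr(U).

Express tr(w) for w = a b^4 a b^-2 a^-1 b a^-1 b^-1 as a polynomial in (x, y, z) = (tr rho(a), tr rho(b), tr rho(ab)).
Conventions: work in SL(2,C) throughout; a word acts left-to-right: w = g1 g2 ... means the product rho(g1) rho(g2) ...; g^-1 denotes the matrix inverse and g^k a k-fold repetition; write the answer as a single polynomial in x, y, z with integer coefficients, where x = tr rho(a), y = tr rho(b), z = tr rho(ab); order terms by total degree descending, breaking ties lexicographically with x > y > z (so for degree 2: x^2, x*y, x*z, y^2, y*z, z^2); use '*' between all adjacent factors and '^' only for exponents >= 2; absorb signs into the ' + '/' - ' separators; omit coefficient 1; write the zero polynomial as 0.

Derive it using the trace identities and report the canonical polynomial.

x^2*y^6*z^2 - 2*x^3*y^5*z - 2*x*y^7*z - 2*x*y^5*z^3 + x^4*y^4 + 2*x^2*y^6 + x^2*y^4*z^2 + y^8 + 2*y^6*z^2 + y^4*z^4 + 2*x^3*y^3*z + 9*x*y^5*z + 3*x*y^3*z^3 - x^4*y^2 - 9*x^2*y^4 - 4*x^2*y^2*z^2 - 8*y^6 - 10*y^4*z^2 - 2*y^2*z^4 + x^3*y*z - 7*x*y^3*z + x*y*z^3 + 8*x^2*y^2 + 20*y^4 + 12*y^2*z^2 - 3*x*y*z - x^2 - 16*y^2 - z^2 + 2

and tr(b^2 a) = tr(b) * tr(a b) - tr(a) = y*z - x
next, tr(a^2 b) = tr(a) * tr(b a) - tr(b) = x*z - y
next, tr(a^2) = tr(a) * tr(a) - tr(1) = x^2 - 2
tr(b a^2 b) = tr(b) * tr(a^2 b) - tr(a^2) = x*y*z - x^2 - y^2 + 2
tr(a^2 b^3) = tr(b) * tr(b a^2 b) - tr(b a^2) = x*y^2*z - x^2*y - y^3 - x*z + 3*y
tr(b^3 a^2 b) = tr(b) * tr(a^2 b^3) - tr(a^2 b^2) = x*y^3*z - x^2*y^2 - y^4 - 2*x*y*z + x^2 + 4*y^2 - 2
tr(a b^5 a) = tr(b) * tr(b^3 a^2 b) - tr(b^3 a^2) = x*y^4*z - x^2*y^3 - y^5 - 3*x*y^2*z + 2*x^2*y + 5*y^3 + x*z - 5*y
tr(a b a b) = tr(a b) * tr(a b) - tr(1) = z^2 - 2
next, tr(a b a b^2) = tr(b) * tr(a b a b) - tr(a b a) = y*z^2 - x*z - y
tr(b^2 a b a b) = tr(b) * tr(a b a b^2) - tr(a b a b) = y^2*z^2 - x*y*z - y^2 - z^2 + 2
tr(b^2 a b a b^2) = tr(b) * tr(b^2 a b a b) - tr(b^2 a b a) = y^3*z^2 - x*y^2*z - y^3 - 2*y*z^2 + x*z + 3*y
tr(a b^5 a b) = tr(b) * tr(b^2 a b a b^2) - tr(b^2 a b a b) = y^4*z^2 - x*y^3*z - y^4 - 3*y^2*z^2 + 2*x*y*z + 4*y^2 + z^2 - 2
and tr(b a b^-1 a b^4) = tr(a b^5 a) * tr(b) - tr(a b^5 a b) = x*y^5*z - x^2*y^4 - y^6 - y^4*z^2 - 2*x*y^3*z + 2*x^2*y^2 + 6*y^4 + 3*y^2*z^2 - x*y*z - 9*y^2 - z^2 + 2
tr(a b a^2 b) = tr(a) * tr(b a b a) - tr(b a b) = x*z^2 - y*z - x
tr(a b a^2) = tr(a) * tr(a b a) - tr(a b) = x^2*z - x*y - z
tr(b a b a^2 b) = tr(b) * tr(a b a^2 b) - tr(a b a^2) = x*y*z^2 - x^2*z - y^2*z + z
and tr(a^2 b^3 a b) = tr(b) * tr(b a b a^2 b) - tr(b a b a^2) = x*y^2*z^2 - x^2*y*z - y^3*z - x*z^2 + 2*y*z + x
and tr(a^3 b^2) = tr(a) * tr(b^2 a^2) - tr(b^2 a) = x^2*y*z - x^3 - x*y^2 - y*z + 3*x
tr(a^2 b^3 a) = tr(b) * tr(a^3 b^2) - tr(a^3 b) = x^2*y^2*z - x^3*y - x*y^3 - x^2*z - y^2*z + 4*x*y + z
tr(b^2 a b^2 a^2 b) = tr(b) * tr(a^2 b^3 a b) - tr(a^2 b^3 a) = x*y^3*z^2 - 2*x^2*y^2*z - y^4*z + x^3*y + x*y^3 - x*y*z^2 + x^2*z + 3*y^2*z - 3*x*y - z
and tr(b^2 a b^2 a^2) = tr(b) * tr(a^2 b^2 a b) - tr(a^2 b^2 a) = x*y^2*z^2 - 2*x^2*y*z - y^3*z + x^3 + x*y^2 + 2*y*z - 3*x
and tr(a b^4 a b^2 a) = tr(b) * tr(b^2 a b^2 a^2 b) - tr(b^2 a b^2 a^2) = x*y^4*z^2 - 2*x^2*y^3*z - y^5*z + x^3*y^2 + x*y^4 - 2*x*y^2*z^2 + 3*x^2*y*z + 4*y^3*z - x^3 - 4*x*y^2 - 3*y*z + 3*x
tr(a b a b a b) = tr(a b a b) * tr(a b) - tr(b a) = z^3 - 3*z
next, tr(a b a b a b^2) = tr(b) * tr(a b a b a b) - tr(a b a b a) = y*z^3 - x*z^2 - 2*y*z + x
next, tr(b a b a b a b^2) = tr(b) * tr(a b a b a b^2) - tr(a b a b a b) = y^2*z^3 - x*y*z^2 - 2*y^2*z - z^3 + x*y + 3*z
next, tr(a b a b^4 a b) = tr(b) * tr(b a b a b a b^2) - tr(b a b a b a b) = y^3*z^3 - x*y^2*z^2 - 2*y^3*z - 2*y*z^3 + x*y^2 + x*z^2 + 5*y*z - x
and tr(b a b^2) = tr(b) * tr(b a b) - tr(b a) = y^2*z - x*y - z
tr(b a b^3) = tr(b) * tr(b a b^2) - tr(b a b) = y^3*z - x*y^2 - 2*y*z + x
next, tr(b a^2 b a b^2) = tr(a) * tr(b a b^3 a) - tr(b a b^3) = x*y^2*z^2 - x^2*y*z - y^3*z - x*z^2 + 2*y*z + x
tr(b a^2 b a b) = tr(a) * tr(b a b^2 a) - tr(b a b^2) = x*y*z^2 - x^2*z - y^2*z + z
next, tr(a b a b^4 a) = tr(b) * tr(b a^2 b a b^2) - tr(b a^2 b a b) = x*y^3*z^2 - x^2*y^2*z - y^4*z - 2*x*y*z^2 + x^2*z + 3*y^2*z + x*y - z
next, tr(a b^4 a b^2 a b) = tr(b) * tr(a b a b^4 a b) - tr(a b a b^4 a) = y^4*z^3 - 2*x*y^3*z^2 + x^2*y^2*z - y^4*z - 2*y^2*z^3 + x*y^3 + 3*x*y*z^2 - x^2*z + 2*y^2*z - 2*x*y + z
tr(b a b^-1 a b^4 a b) = tr(a b^4 a b^2 a) * tr(b) - tr(a b^4 a b^2 a b) = x*y^5*z^2 - 2*x^2*y^4*z - y^6*z - y^4*z^3 + x^3*y^3 + x*y^5 + 2*x^2*y^2*z + 5*y^4*z + 2*y^2*z^3 - x^3*y - 5*x*y^3 - 3*x*y*z^2 + x^2*z - 5*y^2*z + 5*x*y - z
tr(a b a b a^2 b) = tr(a) * tr(b a b a b a) - tr(b a b a b) = x*z^3 - y*z^2 - 2*x*z + y
tr(a b a b a^2) = tr(a) * tr(a b a b a) - tr(a b a b) = x^2*z^2 - x*y*z - x^2 - z^2 + 2
next, tr(b a b a b a^2 b) = tr(b) * tr(a b a b a^2 b) - tr(a b a b a^2) = x*y*z^3 - x^2*z^2 - y^2*z^2 - x*y*z + x^2 + y^2 + z^2 - 2
tr(b^2 a b a b a^2 b) = tr(b) * tr(b a b a b a^2 b) - tr(b a b a b a^2) = x*y^2*z^3 - x^2*y*z^2 - y^3*z^2 - x*y^2*z - x*z^3 + x^2*y + y^3 + 2*y*z^2 + 2*x*z - 3*y
and tr(a b^4 a b a b a) = tr(b) * tr(b^2 a b a b a^2 b) - tr(b^2 a b a b a^2) = x*y^3*z^3 - x^2*y^2*z^2 - y^4*z^2 - x*y^3*z - 2*x*y*z^3 + x^2*y^2 + x^2*z^2 + y^4 + 3*y^2*z^2 + 3*x*y*z - x^2 - 4*y^2 - z^2 + 2
next, tr(a b a b a b a b) = tr(a b) * tr(a b a b a b) - tr(a^-1 b^-1 a^-1 b^-1) = z^4 - 4*z^2 + 2
tr(b a b a b a b a b) = tr(b) * tr(a b a b a b a b) - tr(a b a b a b a) = y*z^4 - x*z^3 - 3*y*z^2 + 2*x*z + y
tr(a b a b a b a b^3) = tr(b) * tr(b a b a b a b a b) - tr(b a b a b a b a) = y^2*z^4 - x*y*z^3 - 3*y^2*z^2 - z^4 + 2*x*y*z + y^2 + 4*z^2 - 2
and tr(a b^4 a b a b a b) = tr(b) * tr(a b a b a b a b^3) - tr(a b a b a b a b^2) = y^3*z^4 - x*y^2*z^3 - 3*y^3*z^2 - 2*y*z^4 + 2*x*y^2*z + x*z^3 + y^3 + 7*y*z^2 - 2*x*z - 3*y
next, tr(b a b^-1 a b^4 a b a) = tr(a b^4 a b a b a) * tr(b) - tr(a b^4 a b a b a b) = x*y^4*z^3 - x^2*y^3*z^2 - y^5*z^2 - y^3*z^4 - x*y^4*z - x*y^2*z^3 + x^2*y^3 + x^2*y*z^2 + y^5 + 6*y^3*z^2 + 2*y*z^4 + x*y^2*z - x*z^3 - x^2*y - 5*y^3 - 8*y*z^2 + 2*x*z + 5*y
next, tr(a^-1 b a b^-1 a b^4 a b) = tr(b a b^-1 a b^4 a b) * tr(a) - tr(b a b^-1 a b^4 a b a) = x^2*y^5*z^2 - 2*x^3*y^4*z - x*y^6*z - 2*x*y^4*z^3 + x^4*y^3 + x^2*y^5 + x^2*y^3*z^2 + y^5*z^2 + y^3*z^4 + 2*x^3*y^2*z + 6*x*y^4*z + 3*x*y^2*z^3 - x^4*y - 6*x^2*y^3 - 4*x^2*y*z^2 - y^5 - 6*y^3*z^2 - 2*y*z^4 + x^3*z - 6*x*y^2*z + x*z^3 + 6*x^2*y + 5*y^3 + 8*y*z^2 - 3*x*z - 5*y
next, tr(b^-1 a^-1 b a b^-1 a b^4 a) = tr(a^-1 b a b^-1 a b^4 a) * tr(b) - tr(a^-1 b a b^-1 a b^4 a b) = -x^2*y^5*z^2 + 2*x^3*y^4*z + 2*x*y^6*z + 2*x*y^4*z^3 - x^4*y^3 - 2*x^2*y^5 - x^2*y^3*z^2 - y^7 - 2*y^5*z^2 - y^3*z^4 - 2*x^3*y^2*z - 8*x*y^4*z - 3*x*y^2*z^3 + x^4*y + 8*x^2*y^3 + 4*x^2*y*z^2 + 7*y^5 + 9*y^3*z^2 + 2*y*z^4 - x^3*z + 5*x*y^2*z - x*z^3 - 6*x^2*y - 14*y^3 - 9*y*z^2 + 3*x*z + 7*y
tr(b^-1 a b^4 a b^-2 a^-1 b a) = tr(b^-1 a^-1 b a b^-1 a b^4 a) * tr(b) - tr(b^-1 a^-1 b a b^-1 a b^4 a b) = -x^2*y^6*z^2 + 2*x^3*y^5*z + 2*x*y^7*z + 2*x*y^5*z^3 - x^4*y^4 - 2*x^2*y^6 - x^2*y^4*z^2 - y^8 - 2*y^6*z^2 - y^4*z^4 - 2*x^3*y^3*z - 9*x*y^5*z - 3*x*y^3*z^3 + x^4*y^2 + 9*x^2*y^4 + 4*x^2*y^2*z^2 + 8*y^6 + 10*y^4*z^2 + 2*y^2*z^4 - x^3*y*z + 7*x*y^3*z - x*y*z^3 - 8*x^2*y^2 - 20*y^4 - 12*y^2*z^2 + 4*x*y*z + 16*y^2 + z^2 - 2
tr(a b^4 a b^-2 a^-1 b a^-1 b^-1) = tr(b^-1 a b^4 a b^-2 a^-1 b) * tr(a) - tr(b^-1 a b^4 a b^-2 a^-1 b a) = x^2*y^6*z^2 - 2*x^3*y^5*z - 2*x*y^7*z - 2*x*y^5*z^3 + x^4*y^4 + 2*x^2*y^6 + x^2*y^4*z^2 + y^8 + 2*y^6*z^2 + y^4*z^4 + 2*x^3*y^3*z + 9*x*y^5*z + 3*x*y^3*z^3 - x^4*y^2 - 9*x^2*y^4 - 4*x^2*y^2*z^2 - 8*y^6 - 10*y^4*z^2 - 2*y^2*z^4 + x^3*y*z - 7*x*y^3*z + x*y*z^3 + 8*x^2*y^2 + 20*y^4 + 12*y^2*z^2 - 3*x*y*z - x^2 - 16*y^2 - z^2 + 2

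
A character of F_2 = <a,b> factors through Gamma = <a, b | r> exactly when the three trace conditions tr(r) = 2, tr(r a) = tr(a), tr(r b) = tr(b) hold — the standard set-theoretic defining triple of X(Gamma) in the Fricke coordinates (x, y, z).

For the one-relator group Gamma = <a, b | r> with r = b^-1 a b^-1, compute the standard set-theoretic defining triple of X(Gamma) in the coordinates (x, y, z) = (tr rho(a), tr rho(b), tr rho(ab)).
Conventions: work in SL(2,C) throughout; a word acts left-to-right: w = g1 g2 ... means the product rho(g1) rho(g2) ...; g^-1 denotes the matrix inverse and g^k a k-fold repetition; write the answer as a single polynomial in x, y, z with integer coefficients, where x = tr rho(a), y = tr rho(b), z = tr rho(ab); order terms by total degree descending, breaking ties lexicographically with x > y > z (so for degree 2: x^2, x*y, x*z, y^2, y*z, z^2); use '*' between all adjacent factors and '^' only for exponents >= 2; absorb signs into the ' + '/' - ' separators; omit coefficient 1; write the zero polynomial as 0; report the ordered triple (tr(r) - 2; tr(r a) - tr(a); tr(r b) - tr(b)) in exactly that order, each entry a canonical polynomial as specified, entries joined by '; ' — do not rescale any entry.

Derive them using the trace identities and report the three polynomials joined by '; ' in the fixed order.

x*y^2 - y*z - x - 2; x^2*y^2 - 2*x*y*z + z^2 - x - 2; x*y - y - z

reduce: tr(a b^-1) = tr(a)*tr(b) - tr(a b) = x*y - z
reduce: tr(b^-1 a b^-1) = tr(a b^-1)*tr(b) - tr(a) = x*y^2 - y*z - x
tr(a^2) = tr(a)*tr(a) - tr(1)  (reduce the a square) = x^2 - 2
reduce: tr(a^2 b) = tr(a)*tr(b a) - tr(b)  (reduce the a square) = x*z - y
reduce: tr(a b^-1 a) = tr(a^2)*tr(b) - tr(a^2 b)  (eliminate b^-1) = x^2*y - x*z - y
tr(a b a b) = tr(a b)*tr(a b) - tr(1)  (split on a) = z^2 - 2
tr(a b^-1 a b) = tr(a b a)*tr(b) - tr(a b a b)  (eliminate b^-1) = x*y*z - y^2 - z^2 + 2
tr(b^-1 a b^-1 a) = tr(a b^-1 a)*tr(b) - tr(a b^-1 a b)  (eliminate b^-1) = x^2*y^2 - 2*x*y*z + z^2 - 2
assemble the triple (tr(r) - 2; tr(r a) - x; tr(r b) - y)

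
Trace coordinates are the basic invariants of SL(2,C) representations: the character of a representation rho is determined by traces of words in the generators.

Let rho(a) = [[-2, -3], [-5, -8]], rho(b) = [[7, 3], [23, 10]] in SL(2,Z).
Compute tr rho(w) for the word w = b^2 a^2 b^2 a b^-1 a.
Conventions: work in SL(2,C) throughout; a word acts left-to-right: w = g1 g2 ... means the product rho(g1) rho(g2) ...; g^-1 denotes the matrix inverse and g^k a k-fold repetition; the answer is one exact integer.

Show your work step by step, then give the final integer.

-866018287

rho(b) = [[7, 3], [23, 10]]
... * rho(b) = [[7, 3], [23, 10]]  ->  [[118, 51], [391, 169]]
... * rho(a) = [[-2, -3], [-5, -8]]  ->  [[-491, -762], [-1627, -2525]]
... * rho(a) = [[-2, -3], [-5, -8]]  ->  [[4792, 7569], [15879, 25081]]
... * rho(b) = [[7, 3], [23, 10]]  ->  [[207631, 90066], [688016, 298447]]
... * rho(b) = [[7, 3], [23, 10]]  ->  [[3524935, 1523553], [11680393, 5048518]]
... * rho(a) = [[-2, -3], [-5, -8]]  ->  [[-14667635, -22763229], [-48603376, -75429323]]
... * rho(b^-1) = [[10, -3], [-23, 7]]  ->  [[376877917, -115339698], [1248840669, -382195133]]
... * rho(a) = [[-2, -3], [-5, -8]]  ->  [[-177057344, -207916167], [-586705673, -688960943]]
tr = -177057344 + -688960943 = -866018287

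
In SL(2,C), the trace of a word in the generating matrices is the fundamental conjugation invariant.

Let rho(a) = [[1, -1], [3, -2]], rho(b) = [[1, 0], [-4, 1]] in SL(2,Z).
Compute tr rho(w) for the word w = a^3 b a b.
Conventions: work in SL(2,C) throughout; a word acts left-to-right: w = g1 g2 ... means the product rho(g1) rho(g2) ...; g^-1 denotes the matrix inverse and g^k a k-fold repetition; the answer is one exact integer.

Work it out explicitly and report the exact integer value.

7

rho(a) = [[1, -1], [3, -2]]
... * rho(a) = [[1, -1], [3, -2]]  ->  [[-2, 1], [-3, 1]]
... * rho(a) = [[1, -1], [3, -2]]  ->  [[1, 0], [0, 1]]
... * rho(b) = [[1, 0], [-4, 1]]  ->  [[1, 0], [-4, 1]]
... * rho(a) = [[1, -1], [3, -2]]  ->  [[1, -1], [-1, 2]]
... * rho(b) = [[1, 0], [-4, 1]]  ->  [[5, -1], [-9, 2]]
tr = 5 + 2 = 7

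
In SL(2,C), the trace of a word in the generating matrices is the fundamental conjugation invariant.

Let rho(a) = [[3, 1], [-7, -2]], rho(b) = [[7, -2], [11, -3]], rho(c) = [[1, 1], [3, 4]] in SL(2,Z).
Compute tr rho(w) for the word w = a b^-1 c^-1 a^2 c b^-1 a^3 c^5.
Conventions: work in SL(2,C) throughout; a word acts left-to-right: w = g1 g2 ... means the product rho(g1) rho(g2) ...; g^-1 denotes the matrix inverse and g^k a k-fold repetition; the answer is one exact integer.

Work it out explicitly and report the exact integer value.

rho(a) = [[3, 1], [-7, -2]]
... * rho(b^-1) = [[-3, 2], [-11, 7]]  ->  [[-20, 13], [43, -28]]
... * rho(c^-1) = [[4, -1], [-3, 1]]  ->  [[-119, 33], [256, -71]]
... * rho(a) = [[3, 1], [-7, -2]]  ->  [[-588, -185], [1265, 398]]
... * rho(a) = [[3, 1], [-7, -2]]  ->  [[-469, -218], [1009, 469]]
... * rho(c) = [[1, 1], [3, 4]]  ->  [[-1123, -1341], [2416, 2885]]
... * rho(b^-1) = [[-3, 2], [-11, 7]]  ->  [[18120, -11633], [-38983, 25027]]
... * rho(a) = [[3, 1], [-7, -2]]  ->  [[135791, 41386], [-292138, -89037]]
... * rho(a) = [[3, 1], [-7, -2]]  ->  [[117671, 53019], [-253155, -114064]]
... * rho(a) = [[3, 1], [-7, -2]]  ->  [[-18120, 11633], [38983, -25027]]
... * rho(c) = [[1, 1], [3, 4]]  ->  [[16779, 28412], [-36098, -61125]]
... * rho(c) = [[1, 1], [3, 4]]  ->  [[102015, 130427], [-219473, -280598]]
... * rho(c) = [[1, 1], [3, 4]]  ->  [[493296, 623723], [-1061267, -1341865]]
... * rho(c) = [[1, 1], [3, 4]]  ->  [[2364465, 2988188], [-5086862, -6428727]]
... * rho(c) = [[1, 1], [3, 4]]  ->  [[11329029, 14317217], [-24373043, -30801770]]
tr = 11329029 + -30801770 = -19472741

-19472741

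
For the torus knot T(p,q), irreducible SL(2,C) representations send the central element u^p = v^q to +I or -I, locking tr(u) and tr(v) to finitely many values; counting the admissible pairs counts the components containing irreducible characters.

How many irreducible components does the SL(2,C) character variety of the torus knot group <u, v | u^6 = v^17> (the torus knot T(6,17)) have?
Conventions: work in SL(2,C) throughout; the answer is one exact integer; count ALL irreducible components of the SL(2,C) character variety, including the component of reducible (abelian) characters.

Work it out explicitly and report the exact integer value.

For T(6,17): irreducibility forces the central element u^6 = v^17 to one of +I, -I.
On an irreducible component, tr(u) is locked at 2*cos(pi*alpha/6) for some alpha in 1..5, and tr(v) at 2*cos(pi*beta/17) for some beta in 1..16.
u^6 = (-1)^alpha I and v^17 = (-1)^beta I must agree, so alpha and beta have equal parity.
Counting: 3 odd alphas x 8 odd betas + 2 even alphas x 8 even betas = 24 + 16 = 40.
That is 40 components of irreducible characters, and with the reducible (abelian) component the total is 41.

41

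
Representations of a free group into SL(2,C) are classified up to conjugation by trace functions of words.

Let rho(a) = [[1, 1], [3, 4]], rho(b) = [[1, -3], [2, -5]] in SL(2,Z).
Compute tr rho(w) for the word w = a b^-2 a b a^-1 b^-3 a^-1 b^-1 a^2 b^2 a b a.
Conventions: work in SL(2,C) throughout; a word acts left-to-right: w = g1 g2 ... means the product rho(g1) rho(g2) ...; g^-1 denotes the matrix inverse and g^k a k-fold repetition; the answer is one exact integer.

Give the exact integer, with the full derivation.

-143008393094

rho(a) = [[1, 1], [3, 4]]
... * rho(b^-1) = [[-5, 3], [-2, 1]]  ->  [[-7, 4], [-23, 13]]
... * rho(b^-1) = [[-5, 3], [-2, 1]]  ->  [[27, -17], [89, -56]]
... * rho(a) = [[1, 1], [3, 4]]  ->  [[-24, -41], [-79, -135]]
... * rho(b) = [[1, -3], [2, -5]]  ->  [[-106, 277], [-349, 912]]
... * rho(a^-1) = [[4, -1], [-3, 1]]  ->  [[-1255, 383], [-4132, 1261]]
... * rho(b^-1) = [[-5, 3], [-2, 1]]  ->  [[5509, -3382], [18138, -11135]]
... * rho(b^-1) = [[-5, 3], [-2, 1]]  ->  [[-20781, 13145], [-68420, 43279]]
... * rho(b^-1) = [[-5, 3], [-2, 1]]  ->  [[77615, -49198], [255542, -161981]]
... * rho(a^-1) = [[4, -1], [-3, 1]]  ->  [[458054, -126813], [1508111, -417523]]
... * rho(b^-1) = [[-5, 3], [-2, 1]]  ->  [[-2036644, 1247349], [-6705509, 4106810]]
... * rho(a) = [[1, 1], [3, 4]]  ->  [[1705403, 2952752], [5614921, 9721731]]
... * rho(a) = [[1, 1], [3, 4]]  ->  [[10563659, 13516411], [34780114, 44501845]]
... * rho(b) = [[1, -3], [2, -5]]  ->  [[37596481, -99273032], [123783804, -326849567]]
... * rho(b) = [[1, -3], [2, -5]]  ->  [[-160949583, 383575717], [-529915330, 1262896423]]
... * rho(a) = [[1, 1], [3, 4]]  ->  [[989777568, 1373353285], [3258773939, 4521670362]]
... * rho(b) = [[1, -3], [2, -5]]  ->  [[3736484138, -9836099129], [12302114663, -32384673627]]
... * rho(a) = [[1, 1], [3, 4]]  ->  [[-25771813249, -35607912378], [-84851906218, -117236579845]]
tr = -25771813249 + -117236579845 = -143008393094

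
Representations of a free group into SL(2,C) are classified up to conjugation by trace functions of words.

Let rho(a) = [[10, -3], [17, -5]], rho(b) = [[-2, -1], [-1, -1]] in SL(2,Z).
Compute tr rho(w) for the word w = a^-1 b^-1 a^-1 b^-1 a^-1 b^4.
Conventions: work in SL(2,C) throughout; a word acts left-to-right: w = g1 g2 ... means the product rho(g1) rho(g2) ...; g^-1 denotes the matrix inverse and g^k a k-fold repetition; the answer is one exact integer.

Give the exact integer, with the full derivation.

rho(a^-1) = [[-5, 3], [-17, 10]]
... * rho(b^-1) = [[-1, 1], [1, -2]]  ->  [[8, -11], [27, -37]]
... * rho(a^-1) = [[-5, 3], [-17, 10]]  ->  [[147, -86], [494, -289]]
... * rho(b^-1) = [[-1, 1], [1, -2]]  ->  [[-233, 319], [-783, 1072]]
... * rho(a^-1) = [[-5, 3], [-17, 10]]  ->  [[-4258, 2491], [-14309, 8371]]
... * rho(b) = [[-2, -1], [-1, -1]]  ->  [[6025, 1767], [20247, 5938]]
... * rho(b) = [[-2, -1], [-1, -1]]  ->  [[-13817, -7792], [-46432, -26185]]
... * rho(b) = [[-2, -1], [-1, -1]]  ->  [[35426, 21609], [119049, 72617]]
... * rho(b) = [[-2, -1], [-1, -1]]  ->  [[-92461, -57035], [-310715, -191666]]
tr = -92461 + -191666 = -284127

-284127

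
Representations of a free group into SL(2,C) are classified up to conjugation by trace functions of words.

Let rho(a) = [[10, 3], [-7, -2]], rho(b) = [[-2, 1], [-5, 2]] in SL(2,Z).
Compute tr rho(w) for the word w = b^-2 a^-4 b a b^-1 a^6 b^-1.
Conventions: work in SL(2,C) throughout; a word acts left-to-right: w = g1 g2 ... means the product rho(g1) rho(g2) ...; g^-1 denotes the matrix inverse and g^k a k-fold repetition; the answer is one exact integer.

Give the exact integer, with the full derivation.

-1526366309202

rho(b^-1) = [[2, -1], [5, -2]]
... * rho(b^-1) = [[2, -1], [5, -2]]  ->  [[-1, 0], [0, -1]]
... * rho(a^-1) = [[-2, -3], [7, 10]]  ->  [[2, 3], [-7, -10]]
... * rho(a^-1) = [[-2, -3], [7, 10]]  ->  [[17, 24], [-56, -79]]
... * rho(a^-1) = [[-2, -3], [7, 10]]  ->  [[134, 189], [-441, -622]]
... * rho(a^-1) = [[-2, -3], [7, 10]]  ->  [[1055, 1488], [-3472, -4897]]
... * rho(b) = [[-2, 1], [-5, 2]]  ->  [[-9550, 4031], [31429, -13266]]
... * rho(a) = [[10, 3], [-7, -2]]  ->  [[-123717, -36712], [407152, 120819]]
... * rho(b^-1) = [[2, -1], [5, -2]]  ->  [[-430994, 197141], [1418399, -648790]]
... * rho(a) = [[10, 3], [-7, -2]]  ->  [[-5689927, -1687264], [18725520, 5552777]]
... * rho(a) = [[10, 3], [-7, -2]]  ->  [[-45088422, -13695253], [148385761, 45071006]]
... * rho(a) = [[10, 3], [-7, -2]]  ->  [[-355017449, -107874760], [1168360568, 355015271]]
... * rho(a) = [[10, 3], [-7, -2]]  ->  [[-2795051170, -849302827], [9198498783, 2795051162]]
... * rho(a) = [[10, 3], [-7, -2]]  ->  [[-22005391911, -6686547856], [72419629696, 22005394025]]
... * rho(a) = [[10, 3], [-7, -2]]  ->  [[-173248084118, -52643080021], [570158538785, 173248101038]]
... * rho(b^-1) = [[2, -1], [5, -2]]  ->  [[-609711568341, 278534244160], [2006557582760, -916654740861]]
tr = -609711568341 + -916654740861 = -1526366309202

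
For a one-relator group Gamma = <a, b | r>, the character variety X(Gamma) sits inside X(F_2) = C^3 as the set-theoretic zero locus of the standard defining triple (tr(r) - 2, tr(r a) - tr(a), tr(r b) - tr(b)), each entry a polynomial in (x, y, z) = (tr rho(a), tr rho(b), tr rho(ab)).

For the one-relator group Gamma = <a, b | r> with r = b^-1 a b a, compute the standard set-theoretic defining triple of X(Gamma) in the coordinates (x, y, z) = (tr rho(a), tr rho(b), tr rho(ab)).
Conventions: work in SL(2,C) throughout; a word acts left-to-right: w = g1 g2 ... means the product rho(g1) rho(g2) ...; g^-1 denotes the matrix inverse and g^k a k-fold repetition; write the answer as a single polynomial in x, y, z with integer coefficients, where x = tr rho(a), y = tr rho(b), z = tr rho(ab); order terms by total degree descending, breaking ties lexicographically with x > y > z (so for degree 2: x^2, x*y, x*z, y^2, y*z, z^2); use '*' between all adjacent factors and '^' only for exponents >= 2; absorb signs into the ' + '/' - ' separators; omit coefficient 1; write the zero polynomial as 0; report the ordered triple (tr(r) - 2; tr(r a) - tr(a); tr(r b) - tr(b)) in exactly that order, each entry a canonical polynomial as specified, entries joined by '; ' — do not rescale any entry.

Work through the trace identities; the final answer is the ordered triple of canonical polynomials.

x*y*z - y^2 - z^2; x^2*y*z - x*y^2 - x*z^2; x*z - 2*y

tr(a b a) = tr(a)*tr(b a) - tr(b) = x*z - y
tr(a b a b) = tr(a b)*tr(a b) - tr(1) = z^2 - 2
tr(b^-1 a b a) = tr(a b a)*tr(b) - tr(a b a b) = x*y*z - y^2 - z^2 + 2
tr(a b a^2) = tr(a)*tr(a b a) - tr(a b)   [square of a] = x^2*z - x*y - z
tr(b a b) = tr(b)*tr(a b) - tr(a)   [square of b] = y*z - x
tr(a b a^2 b) = tr(a)*tr(b a b a) - tr(b a b)   [square of a] = x*z^2 - y*z - x
tr(b^-1 a b a^2) = tr(a b a^2)*tr(b) - tr(a b a^2 b)   [inverse elimination on b] = x^2*y*z - x*y^2 - x*z^2 + x
assemble the triple (tr(r) - 2; tr(r a) - x; tr(r b) - y)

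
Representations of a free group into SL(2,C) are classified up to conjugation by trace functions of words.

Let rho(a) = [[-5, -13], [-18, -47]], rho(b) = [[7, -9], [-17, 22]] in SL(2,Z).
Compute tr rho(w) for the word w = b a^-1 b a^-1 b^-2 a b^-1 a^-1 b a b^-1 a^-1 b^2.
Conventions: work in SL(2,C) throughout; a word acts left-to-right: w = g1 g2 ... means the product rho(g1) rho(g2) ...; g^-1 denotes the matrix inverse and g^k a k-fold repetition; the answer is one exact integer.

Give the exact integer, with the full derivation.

rho(b) = [[7, -9], [-17, 22]]
... * rho(a^-1) = [[-47, 13], [18, -5]]  ->  [[-491, 136], [1195, -331]]
... * rho(b) = [[7, -9], [-17, 22]]  ->  [[-5749, 7411], [13992, -18037]]
... * rho(a^-1) = [[-47, 13], [18, -5]]  ->  [[403601, -111792], [-982290, 272081]]
... * rho(b^-1) = [[22, 9], [17, 7]]  ->  [[6978758, 2849865], [-16985003, -6936043]]
... * rho(b^-1) = [[22, 9], [17, 7]]  ->  [[201980381, 82757877], [-491582797, -201417328]]
... * rho(a) = [[-5, -13], [-18, -47]]  ->  [[-2499543691, -6515365172], [6083425889, 15857190777]]
... * rho(b^-1) = [[22, 9], [17, 7]]  ->  [[-165751169126, -68103449423], [403407612767, 165751168440]]
... * rho(a^-1) = [[-47, 13], [18, -5]]  ->  [[6564442859308, -1814247951523], [-15976636768129, 4415543123771]]
... * rho(b) = [[7, -9], [-17, 22]]  ->  [[76793315191047, -98993440667278], [-186900690481010, 240931679636123]]
... * rho(a) = [[-5, -13], [-18, -47]]  ->  [[1397915356055769, 3654378613878455], [-3402266781045164, -8894079966644651]]
... * rho(b^-1) = [[22, 9], [17, 7]]  ->  [[92878574269160653, 38161888501651106], [-226049228615952675, -92878960795919033]]
... * rho(a^-1) = [[-47, 13], [18, -5]]  ->  [[-3678378997620830783, 1016612022990832959], [8952492450623233131, -2474245168027789610]]
... * rho(b) = [[7, -9], [-17, 22]]  ->  [[-43031057374189975784, 55470875484385802145], [104729615010835055287, -135005825752220469599]]
... * rho(b) = [[7, -9], [-17, 22]]  ->  [[-1244222284853888466953, 1607638777024197429246], [3028206342863593370192, -3912694701646365828761]]
tr = -1244222284853888466953 + -3912694701646365828761 = -5156916986500254295714

-5156916986500254295714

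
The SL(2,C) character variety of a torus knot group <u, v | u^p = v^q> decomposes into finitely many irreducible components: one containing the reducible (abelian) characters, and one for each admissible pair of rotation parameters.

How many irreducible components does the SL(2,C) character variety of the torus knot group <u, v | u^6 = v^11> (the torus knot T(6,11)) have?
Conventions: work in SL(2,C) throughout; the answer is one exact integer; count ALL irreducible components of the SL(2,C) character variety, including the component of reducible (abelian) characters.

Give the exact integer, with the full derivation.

26

Gamma = < u, v | u^6 = v^11 > (torus knot T(6,11)); the central element u^6 = v^11 acts as +I or -I in any irreducible SL(2,C) representation.
This locks tr(u) to 2*cos(pi*alpha/6), alpha in 1..5, and tr(v) to 2*cos(pi*beta/11), beta in 1..10, on each component of irreducible characters.
The two central values (-1)^alpha I and (-1)^beta I must be the same matrix, so alpha and beta share a parity.
Enumerate parity-matched pairs: 3*5 odd-odd plus 2*5 even-even gives 25.
Total: 25 irreducible-character components + 1 reducible (abelian) component = 26.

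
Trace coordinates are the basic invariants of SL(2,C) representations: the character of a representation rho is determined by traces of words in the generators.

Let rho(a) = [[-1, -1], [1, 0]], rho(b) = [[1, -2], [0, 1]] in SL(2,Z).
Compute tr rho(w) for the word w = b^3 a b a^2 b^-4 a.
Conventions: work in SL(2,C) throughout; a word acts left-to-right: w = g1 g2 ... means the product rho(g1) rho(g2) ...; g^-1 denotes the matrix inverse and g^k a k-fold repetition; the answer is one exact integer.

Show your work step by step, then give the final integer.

rho(b) = [[1, -2], [0, 1]]
... * rho(b) = [[1, -2], [0, 1]]  ->  [[1, -4], [0, 1]]
... * rho(b) = [[1, -2], [0, 1]]  ->  [[1, -6], [0, 1]]
... * rho(a) = [[-1, -1], [1, 0]]  ->  [[-7, -1], [1, 0]]
... * rho(b) = [[1, -2], [0, 1]]  ->  [[-7, 13], [1, -2]]
... * rho(a) = [[-1, -1], [1, 0]]  ->  [[20, 7], [-3, -1]]
... * rho(a) = [[-1, -1], [1, 0]]  ->  [[-13, -20], [2, 3]]
... * rho(b^-1) = [[1, 2], [0, 1]]  ->  [[-13, -46], [2, 7]]
... * rho(b^-1) = [[1, 2], [0, 1]]  ->  [[-13, -72], [2, 11]]
... * rho(b^-1) = [[1, 2], [0, 1]]  ->  [[-13, -98], [2, 15]]
... * rho(b^-1) = [[1, 2], [0, 1]]  ->  [[-13, -124], [2, 19]]
... * rho(a) = [[-1, -1], [1, 0]]  ->  [[-111, 13], [17, -2]]
tr = -111 + -2 = -113

-113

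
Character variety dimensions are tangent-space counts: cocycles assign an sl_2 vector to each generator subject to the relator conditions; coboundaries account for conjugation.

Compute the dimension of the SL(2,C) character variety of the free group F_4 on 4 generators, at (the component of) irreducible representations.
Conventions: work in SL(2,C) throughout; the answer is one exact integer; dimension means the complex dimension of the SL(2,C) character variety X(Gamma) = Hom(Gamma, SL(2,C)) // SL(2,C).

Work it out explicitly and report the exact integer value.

9

Here Gamma is free of rank 4 — no relator constrains a cocycle.
Z^1(Gamma, Ad rho) = (sl_2)^4: a cocycle is a free choice of one sl_2 vector per generator, so dim Z^1 = 3*4 = 12.
Irreducibility makes the coboundary map sl_2 -> Z^1 injective (trivial centralizer), so dim B^1 = 3.
Therefore dim X = 12 - 3 = 9.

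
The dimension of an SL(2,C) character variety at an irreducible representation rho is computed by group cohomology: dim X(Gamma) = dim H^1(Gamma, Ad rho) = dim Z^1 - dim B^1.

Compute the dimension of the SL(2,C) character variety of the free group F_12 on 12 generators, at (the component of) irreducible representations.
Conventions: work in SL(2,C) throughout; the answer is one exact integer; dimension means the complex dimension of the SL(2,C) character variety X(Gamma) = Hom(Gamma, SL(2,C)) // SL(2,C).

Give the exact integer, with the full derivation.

33

Gamma = F_12 has 12 generators and no relators.
Z^1(Gamma, Ad rho) = (sl_2)^12: a cocycle is a free choice of one sl_2 vector per generator, so dim Z^1 = 3*12 = 36.
dim B^1 = 3: the coboundary map is injective because an irreducible image has centralizer 0 in sl_2.
dim H^1 = 36 - 3 = 33, which is dim X.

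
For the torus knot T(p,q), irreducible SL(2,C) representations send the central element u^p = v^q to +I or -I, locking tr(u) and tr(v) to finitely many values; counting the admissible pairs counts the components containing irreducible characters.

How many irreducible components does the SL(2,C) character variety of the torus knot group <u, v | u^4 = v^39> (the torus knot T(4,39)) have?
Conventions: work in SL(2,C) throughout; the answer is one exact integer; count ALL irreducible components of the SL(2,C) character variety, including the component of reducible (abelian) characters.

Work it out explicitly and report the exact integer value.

For T(4,39): irreducibility forces the central element u^4 = v^39 to one of +I, -I.
So on each irreducible component the traces are pinned: tr(u) = 2*cos(pi*alpha/4) with 1 <= alpha <= 3, tr(v) = 2*cos(pi*beta/39) with 1 <= beta <= 38.
Consistency of u^4 = (-1)^alpha I with v^39 = (-1)^beta I forces alpha = beta (mod 2).
count pairs: odd alpha (2 choices) x odd beta (19), plus even alpha (1) x even beta (19): 2*19 + 1*19 = 57.
components with irreducible characters: 57; plus the single component of reducible (abelian) characters: total 58.

58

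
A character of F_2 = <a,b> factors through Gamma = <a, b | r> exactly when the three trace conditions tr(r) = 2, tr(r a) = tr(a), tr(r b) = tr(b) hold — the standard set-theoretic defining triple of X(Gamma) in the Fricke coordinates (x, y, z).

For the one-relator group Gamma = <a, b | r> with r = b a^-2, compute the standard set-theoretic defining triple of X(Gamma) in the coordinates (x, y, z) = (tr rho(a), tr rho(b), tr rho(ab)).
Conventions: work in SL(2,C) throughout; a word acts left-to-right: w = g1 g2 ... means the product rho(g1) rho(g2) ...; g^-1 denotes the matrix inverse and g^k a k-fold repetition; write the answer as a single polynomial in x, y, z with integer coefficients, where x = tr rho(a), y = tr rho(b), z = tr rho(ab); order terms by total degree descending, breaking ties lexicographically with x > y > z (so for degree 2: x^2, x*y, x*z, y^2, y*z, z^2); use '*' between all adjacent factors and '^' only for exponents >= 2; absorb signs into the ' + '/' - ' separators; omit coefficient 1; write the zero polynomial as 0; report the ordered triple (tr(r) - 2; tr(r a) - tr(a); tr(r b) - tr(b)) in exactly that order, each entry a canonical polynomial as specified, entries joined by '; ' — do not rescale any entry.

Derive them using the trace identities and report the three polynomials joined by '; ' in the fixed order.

x^2*y - x*z - y - 2; x*y - x - z; x^2*y^2 - x*y*z - x^2 - y^2 - y + 2

tr(a^-1 b) = tr(b)*tr(a) - tr(b a)  (eliminate a^-1) = x*y - z
tr(b a^-2) = tr(a^-1 b)*tr(a) - tr(a^-1 b a)  (eliminate a^-1) = x^2*y - x*z - y
tr(b^2) = tr(b)*tr(b) - tr(1)  (reduce the b square) = y^2 - 2
tr(b^2 a) = tr(b)*tr(a b) - tr(a)  (reduce the b square) = y*z - x
tr(a^-1 b^2) = tr(b^2)*tr(a) - tr(b^2 a)  (eliminate a^-1) = x*y^2 - y*z - x
tr(b a^-2 b) = tr(a^-1 b^2)*tr(a) - tr(a^-1 b^2 a)  (eliminate a^-1) = x^2*y^2 - x*y*z - x^2 - y^2 + 2
assemble the triple (tr(r) - 2; tr(r a) - x; tr(r b) - y)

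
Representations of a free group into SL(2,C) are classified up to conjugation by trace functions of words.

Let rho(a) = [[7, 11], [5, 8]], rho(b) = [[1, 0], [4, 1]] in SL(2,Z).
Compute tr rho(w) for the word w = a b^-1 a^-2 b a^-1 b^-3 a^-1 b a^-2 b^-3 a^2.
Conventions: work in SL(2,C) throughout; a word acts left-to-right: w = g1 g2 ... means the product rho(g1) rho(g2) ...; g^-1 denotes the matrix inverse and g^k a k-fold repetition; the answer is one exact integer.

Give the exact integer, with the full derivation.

-36372579532270

rho(a) = [[7, 11], [5, 8]]
... * rho(b^-1) = [[1, 0], [-4, 1]]  ->  [[-37, 11], [-27, 8]]
... * rho(a^-1) = [[8, -11], [-5, 7]]  ->  [[-351, 484], [-256, 353]]
... * rho(a^-1) = [[8, -11], [-5, 7]]  ->  [[-5228, 7249], [-3813, 5287]]
... * rho(b) = [[1, 0], [4, 1]]  ->  [[23768, 7249], [17335, 5287]]
... * rho(a^-1) = [[8, -11], [-5, 7]]  ->  [[153899, -210705], [112245, -153676]]
... * rho(b^-1) = [[1, 0], [-4, 1]]  ->  [[996719, -210705], [726949, -153676]]
... * rho(b^-1) = [[1, 0], [-4, 1]]  ->  [[1839539, -210705], [1341653, -153676]]
... * rho(b^-1) = [[1, 0], [-4, 1]]  ->  [[2682359, -210705], [1956357, -153676]]
... * rho(a^-1) = [[8, -11], [-5, 7]]  ->  [[22512397, -30980884], [16419236, -22595659]]
... * rho(b) = [[1, 0], [4, 1]]  ->  [[-101411139, -30980884], [-73963400, -22595659]]
... * rho(a^-1) = [[8, -11], [-5, 7]]  ->  [[-656384692, 898656341], [-478728905, 655427787]]
... * rho(a^-1) = [[8, -11], [-5, 7]]  ->  [[-9744359241, 13510825999], [-7106970175, 9854012464]]
... * rho(b^-1) = [[1, 0], [-4, 1]]  ->  [[-63787663237, 13510825999], [-46523020031, 9854012464]]
... * rho(b^-1) = [[1, 0], [-4, 1]]  ->  [[-117830967233, 13510825999], [-85939069887, 9854012464]]
... * rho(b^-1) = [[1, 0], [-4, 1]]  ->  [[-171874271229, 13510825999], [-125355119743, 9854012464]]
... * rho(a) = [[7, 11], [5, 8]]  ->  [[-1135565768608, -1782530375527], [-828215775881, -1300074217461]]
... * rho(a) = [[7, 11], [5, 8]]  ->  [[-16861612257891, -26751466458904], [-12297881518472, -19510967274379]]
tr = -16861612257891 + -19510967274379 = -36372579532270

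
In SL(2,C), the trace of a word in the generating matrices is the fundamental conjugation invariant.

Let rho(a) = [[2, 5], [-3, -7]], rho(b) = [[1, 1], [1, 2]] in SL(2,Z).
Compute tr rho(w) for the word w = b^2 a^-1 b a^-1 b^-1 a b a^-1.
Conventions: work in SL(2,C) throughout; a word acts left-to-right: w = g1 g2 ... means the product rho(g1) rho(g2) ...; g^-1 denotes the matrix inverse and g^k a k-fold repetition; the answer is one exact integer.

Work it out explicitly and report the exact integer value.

-953

rho(b) = [[1, 1], [1, 2]]
... * rho(b) = [[1, 1], [1, 2]]  ->  [[2, 3], [3, 5]]
... * rho(a^-1) = [[-7, -5], [3, 2]]  ->  [[-5, -4], [-6, -5]]
... * rho(b) = [[1, 1], [1, 2]]  ->  [[-9, -13], [-11, -16]]
... * rho(a^-1) = [[-7, -5], [3, 2]]  ->  [[24, 19], [29, 23]]
... * rho(b^-1) = [[2, -1], [-1, 1]]  ->  [[29, -5], [35, -6]]
... * rho(a) = [[2, 5], [-3, -7]]  ->  [[73, 180], [88, 217]]
... * rho(b) = [[1, 1], [1, 2]]  ->  [[253, 433], [305, 522]]
... * rho(a^-1) = [[-7, -5], [3, 2]]  ->  [[-472, -399], [-569, -481]]
tr = -472 + -481 = -953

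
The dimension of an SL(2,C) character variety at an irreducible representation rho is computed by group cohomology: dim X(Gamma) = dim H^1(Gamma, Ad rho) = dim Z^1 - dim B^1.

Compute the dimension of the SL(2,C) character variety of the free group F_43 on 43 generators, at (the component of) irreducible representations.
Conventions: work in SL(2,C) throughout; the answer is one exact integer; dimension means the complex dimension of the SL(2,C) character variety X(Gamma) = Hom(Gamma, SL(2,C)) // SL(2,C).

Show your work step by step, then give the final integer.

The free group F_43: 43 generators, no relators.
So Z^1 = (sl_2)^43 in full: dim Z^1 = 129.
Irreducibility makes the coboundary map sl_2 -> Z^1 injective (trivial centralizer), so dim B^1 = 3.
dim H^1 = 129 - 3 = 126, which is dim X.

126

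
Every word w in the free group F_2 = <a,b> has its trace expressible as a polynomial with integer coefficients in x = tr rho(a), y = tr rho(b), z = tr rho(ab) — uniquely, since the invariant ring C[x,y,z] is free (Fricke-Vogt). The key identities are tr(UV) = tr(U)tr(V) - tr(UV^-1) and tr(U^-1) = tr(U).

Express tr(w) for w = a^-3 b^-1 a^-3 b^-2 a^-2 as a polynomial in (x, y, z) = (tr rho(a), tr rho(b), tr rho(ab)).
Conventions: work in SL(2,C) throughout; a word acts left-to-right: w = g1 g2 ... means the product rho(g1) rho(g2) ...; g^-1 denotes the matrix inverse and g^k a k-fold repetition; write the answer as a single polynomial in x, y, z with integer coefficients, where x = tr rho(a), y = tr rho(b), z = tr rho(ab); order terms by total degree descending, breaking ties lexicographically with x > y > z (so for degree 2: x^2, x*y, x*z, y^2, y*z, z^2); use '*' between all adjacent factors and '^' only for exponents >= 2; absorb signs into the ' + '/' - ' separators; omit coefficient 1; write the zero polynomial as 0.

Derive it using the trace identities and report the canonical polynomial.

trace(a^-1) = trace(a) = x
apply: trace(a^-2) = trace(a^-1)*trace(a) - trace(1) = x^2 - 2
use: trace(a^-3) = trace(a^-2)*trace(a) - trace(a^-1) = x^3 - 3*x
trace(a^-4) = trace(a^-3)*trace(a) - trace(a^-2) = x^4 - 4*x^2 + 2
apply: trace(a^-5) = trace(a^-4)*trace(a) - trace(a^-3) = x^5 - 5*x^3 + 5*x
use: trace(a^-1 b) = trace(b)*trace(a) - trace(b a) = x*y - z
apply: trace(a^-2 b) = trace(a^-1 b)*trace(a) - trace(a^-1 b a) = x^2*y - x*z - y
use: trace(a^-3 b) = trace(a^-2 b)*trace(a) - trace(a^-2 b a) = x^3*y - x^2*z - 2*x*y + z
trace(a^-3 b a^-1) = trace(a^-3 b)*trace(a) - trace(a^-3 b a) = x^4*y - x^3*z - 3*x^2*y + 2*x*z + y
trace(a^-5 b) = trace(a^-3 b a^-1)*trace(a) - trace(a^-3 b) = x^5*y - x^4*z - 4*x^3*y + 3*x^2*z + 3*x*y - z
trace(a^-3 b^-1 a^-2) = trace(a^-5)*trace(b) - trace(a^-5 b) = x^4*z - x^3*y - 3*x^2*z + 2*x*y + z
trace(b^2) = trace(b)*trace(b) - trace(1) = y^2 - 2
apply: trace(b^2 a) = trace(b)*trace(a b) - trace(a) = y*z - x
use: trace(b a^-1 b) = trace(b^2)*trace(a) - trace(b^2 a) = x*y^2 - y*z - x
trace(b a b a) = trace(a b)*trace(a b) - trace(1) = z^2 - 2
trace(b a^-1 b a) = trace(b a b)*trace(a) - trace(b a b a) = x*y*z - x^2 - z^2 + 2
use: trace(a^-1 b a^-1 b) = trace(b a^-1 b)*trace(a) - trace(b a^-1 b a) = x^2*y^2 - 2*x*y*z + z^2 - 2
trace(a^-1 b^-1 a^-1 b) = trace(a^-1 b a^-1)*trace(b) - trace(a^-1 b a^-1 b) = x*y*z - y^2 - z^2 + 2
trace(b a^-2 b^-1 a^-1) = trace(a^-1 b^-1 a^-1 b)*trace(a) - trace(a^-1 b^-1 a^-1 b a) = x^2*y*z - x*y^2 - x*z^2 + x
trace(b^-1 a^-2 b a^-2) = trace(b a^-2 b^-1 a^-1)*trace(a) - trace(b a^-2 b^-1) = x^3*y*z - x^2*y^2 - x^2*z^2 + 2
trace(b^-1 a^-2 b a^-1) = trace(b a^-1 b^-1 a^-1)*trace(a) - trace(b a^-1 b^-1) = x^2*y*z - x*y^2 - x*z^2 + x
apply: trace(a^-3 b^-1 a^-2 b) = trace(b^-1 a^-2 b a^-2)*trace(a) - trace(b^-1 a^-2 b a^-1) = x^4*y*z - x^3*y^2 - x^3*z^2 - x^2*y*z + x*y^2 + x*z^2 + x
trace(a^-2 b^-1 a^-3 b^-1) = trace(a^-3 b^-1 a^-2)*trace(b) - trace(a^-3 b^-1 a^-2 b) = x^3*z^2 - 2*x^2*y*z + x*y^2 - x*z^2 + y*z - x
trace(b^-1 a^-2) = trace(b^-1 a^-1)*trace(a) - trace(b^-1) = x*z - y
trace(a^-1 b^-1 a^-2) = trace(b^-1 a^-2)*trace(a) - trace(b^-1 a^-1) = x^2*z - x*y - z
use: trace(b^-1 a^-1 b^-1 a^-2) = trace(a^-1 b^-1 a^-2)*trace(b) - trace(a^-1 b^-1 a^-2 b) = x*z^2 - y*z - x
use: trace(a^-1 b^-1 a^-3 b^-1) = trace(b^-1 a^-1 b^-1 a^-2)*trace(a) - trace(b^-1 a^-1 b^-1 a^-1) = x^2*z^2 - x*y*z - x^2 - z^2 + 2
trace(a^-1 b^-1 a^-3 b^-1 a^-2) = trace(a^-2 b^-1 a^-3 b^-1)*trace(a) - trace(a^-2 b^-1 a^-3 b^-1 a) = x^4*z^2 - 2*x^3*y*z + x^2*y^2 - 2*x^2*z^2 + 2*x*y*z + z^2 - 2
use: trace(b^-1 a^-4 b^-1 a^-3) = trace(a^-1 b^-1 a^-3 b^-1 a^-2)*trace(a) - trace(a^-1 b^-1 a^-3 b^-1 a^-1) = x^5*z^2 - 2*x^4*y*z + x^3*y^2 - 3*x^3*z^2 + 4*x^2*y*z - x*y^2 + 2*x*z^2 - y*z - x
trace(a^-4 b^-1) = trace(a^-2 b^-1 a^-1)*trace(a) - trace(a^-2 b^-1) = x^3*z - x^2*y - 2*x*z + y
trace(a^-3 b^-1 a^-3) = trace(a^-5 b^-1)*trace(a) - trace(a^-5 b^-1 a) = x^5*z - x^4*y - 4*x^3*z + 3*x^2*y + 3*x*z - y
apply: trace(a^-4 b^-1 a^-3) = trace(a^-3 b^-1 a^-3)*trace(a) - trace(a^-3 b^-1 a^-2) = x^6*z - x^5*y - 5*x^4*z + 4*x^3*y + 6*x^2*z - 3*x*y - z
apply: trace(a^-1 b^-1 a^-3 b^-2 a^-3) = trace(b^-1 a^-4 b^-1 a^-3)*trace(b) - trace(b^-1 a^-4 b^-1 a^-3 b) = x^5*y*z^2 - x^6*z - 2*x^4*y^2*z + x^5*y + x^3*y^3 - 3*x^3*y*z^2 + 5*x^4*z + 4*x^2*y^2*z - 4*x^3*y - x*y^3 + 2*x*y*z^2 - 6*x^2*z - y^2*z + 2*x*y + z
trace(b^-2 a^-2) = trace(a^-2 b^-1)*trace(b) - trace(a^-2) = x*y*z - x^2 - y^2 + 2
apply: trace(a^-2 b^-2 a^-1) = trace(b^-2 a^-2)*trace(a) - trace(b^-2 a^-1) = x^2*y*z - x^3 - x*y^2 - y*z + 3*x
trace(a^-1 b^-2 a^-3) = trace(a^-2 b^-2 a^-1)*trace(a) - trace(a^-2 b^-2) = x^3*y*z - x^4 - x^2*y^2 - 2*x*y*z + 4*x^2 + y^2 - 2
apply: trace(a^-3 b^-2 a^-2) = trace(a^-1 b^-2 a^-3)*trace(a) - trace(a^-1 b^-2 a^-2) = x^4*y*z - x^5 - x^3*y^2 - 3*x^2*y*z + 5*x^3 + 2*x*y^2 + y*z - 5*x
use: trace(a^-1 b^-2 a^-1 b a^-1) = trace(b^-1 a^-1 b a^-2)*trace(b) - trace(b^-1 a^-1 b a^-2 b) = x^2*y^2*z - x^3*y - x*y^3 - x*y*z^2 + x^2*z + 3*x*y - z
trace(b^-1 a^-1 b a) = trace(a^-1 b a)*trace(b) - trace(a^-1 b a b) = -x*y*z + x^2 + y^2 + z^2 - 2
apply: trace(b^-2 a^-1 b a) = trace(b^-1 a^-1 b a)*trace(b) - trace(b^-1 a^-1 b a b) = -x*y^2*z + x^2*y + y^3 + y*z^2 - 3*y
apply: trace(a^-1 b^-2 a^-1 b) = trace(b^-2 a^-1 b)*trace(a) - trace(b^-2 a^-1 b a) = x*y^2*z - x^2*y - y^3 - y*z^2 + x*z + 3*y
use: trace(a^-1 b a^-3 b^-2) = trace(a^-1 b^-2 a^-1 b a^-1)*trace(a) - trace(a^-1 b^-2 a^-1 b) = x^3*y^2*z - x^4*y - x^2*y^3 - x^2*y*z^2 + x^3*z - x*y^2*z + 4*x^2*y + y^3 + y*z^2 - 2*x*z - 3*y
apply: trace(a^-3 b^-2 a^-2 b) = trace(a^-1 b a^-3 b^-2)*trace(a) - trace(a^-1 b a^-3 b^-2 a) = x^4*y^2*z - x^5*y - x^3*y^3 - x^3*y*z^2 + x^4*z - x^2*y^2*z + 4*x^3*y + x*y^3 + x*y*z^2 - 3*x^2*z - 2*x*y + z
trace(b^-1 a^-3 b^-2 a^-2) = trace(a^-3 b^-2 a^-2)*trace(b) - trace(a^-3 b^-2 a^-2 b) = x^3*y*z^2 - x^4*z - 2*x^2*y^2*z + x^3*y + x*y^3 - x*y*z^2 + 3*x^2*z + y^2*z - 3*x*y - z
trace(b^-1 a^-3 b^-2 a^-1) = trace(b^-1 a^-1 b^-1 a^-3)*trace(b) - trace(b^-1 a^-1 b^-1 a^-3 b) = x^2*y*z^2 - x^3*z - x*y^2*z - y*z^2 + 2*x*z + y
use: trace(a^-1 b^-1 a^-3 b^-2 a^-2) = trace(b^-1 a^-3 b^-2 a^-2)*trace(a) - trace(b^-1 a^-3 b^-2 a^-1) = x^4*y*z^2 - x^5*z - 2*x^3*y^2*z + x^4*y + x^2*y^3 - 2*x^2*y*z^2 + 4*x^3*z + 2*x*y^2*z - 3*x^2*y + y*z^2 - 3*x*z - y
apply: trace(a^-3 b^-1 a^-3 b^-2 a^-2) = trace(a^-1 b^-1 a^-3 b^-2 a^-3)*trace(a) - trace(a^-1 b^-1 a^-3 b^-2 a^-2) = x^6*y*z^2 - x^7*z - 2*x^5*y^2*z + x^6*y + x^4*y^3 - 4*x^4*y*z^2 + 6*x^5*z + 6*x^3*y^2*z - 5*x^4*y - 2*x^2*y^3 + 4*x^2*y*z^2 - 10*x^3*z - 3*x*y^2*z + 5*x^2*y - y*z^2 + 4*x*z + y

x^6*y*z^2 - x^7*z - 2*x^5*y^2*z + x^6*y + x^4*y^3 - 4*x^4*y*z^2 + 6*x^5*z + 6*x^3*y^2*z - 5*x^4*y - 2*x^2*y^3 + 4*x^2*y*z^2 - 10*x^3*z - 3*x*y^2*z + 5*x^2*y - y*z^2 + 4*x*z + y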